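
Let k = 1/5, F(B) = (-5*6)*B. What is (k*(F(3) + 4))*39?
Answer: -3354/5 ≈ -670.80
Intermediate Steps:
F(B) = -30*B
k = ⅕ ≈ 0.20000
(k*(F(3) + 4))*39 = ((-30*3 + 4)/5)*39 = ((-90 + 4)/5)*39 = ((⅕)*(-86))*39 = -86/5*39 = -3354/5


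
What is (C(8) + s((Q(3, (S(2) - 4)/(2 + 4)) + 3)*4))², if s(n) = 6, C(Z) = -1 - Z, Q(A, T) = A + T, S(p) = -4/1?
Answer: 9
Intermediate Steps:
S(p) = -4 (S(p) = -4*1 = -4)
(C(8) + s((Q(3, (S(2) - 4)/(2 + 4)) + 3)*4))² = ((-1 - 1*8) + 6)² = ((-1 - 8) + 6)² = (-9 + 6)² = (-3)² = 9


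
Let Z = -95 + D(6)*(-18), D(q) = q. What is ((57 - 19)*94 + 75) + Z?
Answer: 3444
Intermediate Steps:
Z = -203 (Z = -95 + 6*(-18) = -95 - 108 = -203)
((57 - 19)*94 + 75) + Z = ((57 - 19)*94 + 75) - 203 = (38*94 + 75) - 203 = (3572 + 75) - 203 = 3647 - 203 = 3444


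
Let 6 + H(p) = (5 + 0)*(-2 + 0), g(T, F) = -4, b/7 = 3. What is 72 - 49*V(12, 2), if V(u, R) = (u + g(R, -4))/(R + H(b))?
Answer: 100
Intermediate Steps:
b = 21 (b = 7*3 = 21)
H(p) = -16 (H(p) = -6 + (5 + 0)*(-2 + 0) = -6 + 5*(-2) = -6 - 10 = -16)
V(u, R) = (-4 + u)/(-16 + R) (V(u, R) = (u - 4)/(R - 16) = (-4 + u)/(-16 + R))
72 - 49*V(12, 2) = 72 - 49*(-4 + 12)/(-16 + 2) = 72 - 49*8/(-14) = 72 - (-7)*8/2 = 72 - 49*(-4/7) = 72 + 28 = 100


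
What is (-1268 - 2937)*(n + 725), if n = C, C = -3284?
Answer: 10760595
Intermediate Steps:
n = -3284
(-1268 - 2937)*(n + 725) = (-1268 - 2937)*(-3284 + 725) = -4205*(-2559) = 10760595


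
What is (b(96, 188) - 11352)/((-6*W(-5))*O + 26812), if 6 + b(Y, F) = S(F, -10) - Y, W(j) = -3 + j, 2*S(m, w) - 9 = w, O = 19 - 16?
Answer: -22909/53912 ≈ -0.42493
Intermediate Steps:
O = 3
S(m, w) = 9/2 + w/2
b(Y, F) = -13/2 - Y (b(Y, F) = -6 + ((9/2 + (½)*(-10)) - Y) = -6 + ((9/2 - 5) - Y) = -6 + (-½ - Y) = -13/2 - Y)
(b(96, 188) - 11352)/((-6*W(-5))*O + 26812) = ((-13/2 - 1*96) - 11352)/(-6*(-3 - 5)*3 + 26812) = ((-13/2 - 96) - 11352)/(-6*(-8)*3 + 26812) = (-205/2 - 11352)/(48*3 + 26812) = -22909/(2*(144 + 26812)) = -22909/2/26956 = -22909/2*1/26956 = -22909/53912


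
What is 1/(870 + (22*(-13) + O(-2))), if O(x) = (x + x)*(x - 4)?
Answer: 1/608 ≈ 0.0016447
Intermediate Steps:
O(x) = 2*x*(-4 + x) (O(x) = (2*x)*(-4 + x) = 2*x*(-4 + x))
1/(870 + (22*(-13) + O(-2))) = 1/(870 + (22*(-13) + 2*(-2)*(-4 - 2))) = 1/(870 + (-286 + 2*(-2)*(-6))) = 1/(870 + (-286 + 24)) = 1/(870 - 262) = 1/608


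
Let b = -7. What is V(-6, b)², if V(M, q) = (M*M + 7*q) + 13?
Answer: 0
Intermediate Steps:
V(M, q) = 13 + M² + 7*q (V(M, q) = (M² + 7*q) + 13 = 13 + M² + 7*q)
V(-6, b)² = (13 + (-6)² + 7*(-7))² = (13 + 36 - 49)² = 0² = 0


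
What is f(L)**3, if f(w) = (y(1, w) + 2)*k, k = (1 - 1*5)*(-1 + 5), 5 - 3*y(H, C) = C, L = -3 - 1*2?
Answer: -16777216/27 ≈ -6.2138e+5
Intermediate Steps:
L = -5 (L = -3 - 2 = -5)
y(H, C) = 5/3 - C/3
k = -16 (k = (1 - 5)*4 = -4*4 = -16)
f(w) = -176/3 + 16*w/3 (f(w) = ((5/3 - w/3) + 2)*(-16) = (11/3 - w/3)*(-16) = -176/3 + 16*w/3)
f(L)**3 = (-176/3 + (16/3)*(-5))**3 = (-176/3 - 80/3)**3 = (-256/3)**3 = -16777216/27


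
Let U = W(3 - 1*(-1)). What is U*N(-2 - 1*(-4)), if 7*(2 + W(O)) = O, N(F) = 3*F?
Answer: -60/7 ≈ -8.5714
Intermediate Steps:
W(O) = -2 + O/7
U = -10/7 (U = -2 + (3 - 1*(-1))/7 = -2 + (3 + 1)/7 = -2 + (⅐)*4 = -2 + 4/7 = -10/7 ≈ -1.4286)
U*N(-2 - 1*(-4)) = -30*(-2 - 1*(-4))/7 = -30*(-2 + 4)/7 = -30*2/7 = -10/7*6 = -60/7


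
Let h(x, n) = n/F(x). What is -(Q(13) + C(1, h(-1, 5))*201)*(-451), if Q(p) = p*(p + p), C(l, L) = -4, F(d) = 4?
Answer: -210166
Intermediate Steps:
h(x, n) = n/4
Q(p) = 2*p² (Q(p) = p*(2*p) = 2*p²)
-(Q(13) + C(1, h(-1, 5))*201)*(-451) = -(2*13² - 4*201)*(-451) = -(2*169 - 804)*(-451) = -(338 - 804)*(-451) = -(-466)*(-451) = -1*210166 = -210166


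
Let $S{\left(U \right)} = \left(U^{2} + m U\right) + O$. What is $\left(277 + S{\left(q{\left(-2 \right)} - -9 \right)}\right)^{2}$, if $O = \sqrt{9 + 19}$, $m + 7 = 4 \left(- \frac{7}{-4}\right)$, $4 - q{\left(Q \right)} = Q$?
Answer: $252032 + 2008 \sqrt{7} \approx 2.5734 \cdot 10^{5}$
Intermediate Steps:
$q{\left(Q \right)} = 4 - Q$
$m = 0$ ($m = -7 + 4 \left(- \frac{7}{-4}\right) = -7 + 4 \left(\left(-7\right) \left(- \frac{1}{4}\right)\right) = -7 + 4 \cdot \frac{7}{4} = -7 + 7 = 0$)
$O = 2 \sqrt{7}$ ($O = \sqrt{28} = 2 \sqrt{7} \approx 5.2915$)
$S{\left(U \right)} = U^{2} + 2 \sqrt{7}$ ($S{\left(U \right)} = \left(U^{2} + 0 U\right) + 2 \sqrt{7} = \left(U^{2} + 0\right) + 2 \sqrt{7} = U^{2} + 2 \sqrt{7}$)
$\left(277 + S{\left(q{\left(-2 \right)} - -9 \right)}\right)^{2} = \left(277 + \left(\left(\left(4 - -2\right) - -9\right)^{2} + 2 \sqrt{7}\right)\right)^{2} = \left(277 + \left(\left(\left(4 + 2\right) + 9\right)^{2} + 2 \sqrt{7}\right)\right)^{2} = \left(277 + \left(\left(6 + 9\right)^{2} + 2 \sqrt{7}\right)\right)^{2} = \left(277 + \left(15^{2} + 2 \sqrt{7}\right)\right)^{2} = \left(277 + \left(225 + 2 \sqrt{7}\right)\right)^{2} = \left(502 + 2 \sqrt{7}\right)^{2}$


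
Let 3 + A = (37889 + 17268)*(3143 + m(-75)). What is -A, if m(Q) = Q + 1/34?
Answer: -5753592039/34 ≈ -1.6922e+8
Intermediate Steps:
m(Q) = 1/34 + Q (m(Q) = Q + 1/34 = 1/34 + Q)
A = 5753592039/34 (A = -3 + (37889 + 17268)*(3143 + (1/34 - 75)) = -3 + 55157*(3143 - 2549/34) = -3 + 55157*(104313/34) = -3 + 5753592141/34 = 5753592039/34 ≈ 1.6922e+8)
-A = -1*5753592039/34 = -5753592039/34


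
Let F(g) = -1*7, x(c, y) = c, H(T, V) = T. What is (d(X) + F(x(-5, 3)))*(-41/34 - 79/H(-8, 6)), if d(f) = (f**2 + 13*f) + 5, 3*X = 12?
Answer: 38907/68 ≈ 572.16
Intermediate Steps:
F(g) = -7
X = 4 (X = (1/3)*12 = 4)
d(f) = 5 + f**2 + 13*f
(d(X) + F(x(-5, 3)))*(-41/34 - 79/H(-8, 6)) = ((5 + 4**2 + 13*4) - 7)*(-41/34 - 79/(-8)) = ((5 + 16 + 52) - 7)*(-41*1/34 - 79*(-1/8)) = (73 - 7)*(-41/34 + 79/8) = 66*(1179/136) = 38907/68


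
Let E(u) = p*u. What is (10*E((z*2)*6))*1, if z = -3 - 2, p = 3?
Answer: -1800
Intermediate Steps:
z = -5
E(u) = 3*u
(10*E((z*2)*6))*1 = (10*(3*(-5*2*6)))*1 = (10*(3*(-10*6)))*1 = (10*(3*(-60)))*1 = (10*(-180))*1 = -1800*1 = -1800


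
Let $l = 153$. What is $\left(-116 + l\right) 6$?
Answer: $222$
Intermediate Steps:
$\left(-116 + l\right) 6 = \left(-116 + 153\right) 6 = 37 \cdot 6 = 222$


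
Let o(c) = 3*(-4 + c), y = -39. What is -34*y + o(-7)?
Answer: 1293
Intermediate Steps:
o(c) = -12 + 3*c
-34*y + o(-7) = -34*(-39) + (-12 + 3*(-7)) = 1326 + (-12 - 21) = 1326 - 33 = 1293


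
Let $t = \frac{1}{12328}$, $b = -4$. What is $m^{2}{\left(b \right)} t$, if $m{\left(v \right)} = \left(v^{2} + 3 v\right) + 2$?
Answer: $\frac{9}{3082} \approx 0.0029202$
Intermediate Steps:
$m{\left(v \right)} = 2 + v^{2} + 3 v$
$t = \frac{1}{12328} \approx 8.1116 \cdot 10^{-5}$
$m^{2}{\left(b \right)} t = \left(2 + \left(-4\right)^{2} + 3 \left(-4\right)\right)^{2} \cdot \frac{1}{12328} = \left(2 + 16 - 12\right)^{2} \cdot \frac{1}{12328} = 6^{2} \cdot \frac{1}{12328} = 36 \cdot \frac{1}{12328} = \frac{9}{3082}$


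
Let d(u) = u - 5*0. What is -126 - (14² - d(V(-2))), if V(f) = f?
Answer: -324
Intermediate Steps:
d(u) = u (d(u) = u + 0 = u)
-126 - (14² - d(V(-2))) = -126 - (14² - 1*(-2)) = -126 - (196 + 2) = -126 - 1*198 = -126 - 198 = -324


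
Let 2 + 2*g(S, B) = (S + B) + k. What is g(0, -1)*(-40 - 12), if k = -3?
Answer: 156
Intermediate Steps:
g(S, B) = -5/2 + B/2 + S/2 (g(S, B) = -1 + ((S + B) - 3)/2 = -1 + ((B + S) - 3)/2 = -1 + (-3 + B + S)/2 = -1 + (-3/2 + B/2 + S/2) = -5/2 + B/2 + S/2)
g(0, -1)*(-40 - 12) = (-5/2 + (½)*(-1) + (½)*0)*(-40 - 12) = (-5/2 - ½ + 0)*(-52) = -3*(-52) = 156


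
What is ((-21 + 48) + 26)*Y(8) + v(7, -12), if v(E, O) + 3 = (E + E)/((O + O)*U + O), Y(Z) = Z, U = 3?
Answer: 2525/6 ≈ 420.83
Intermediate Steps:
v(E, O) = -3 + 2*E/(7*O) (v(E, O) = -3 + (E + E)/((O + O)*3 + O) = -3 + (2*E)/((2*O)*3 + O) = -3 + (2*E)/(6*O + O) = -3 + (2*E)/((7*O)) = -3 + (2*E)*(1/(7*O)) = -3 + 2*E/(7*O))
((-21 + 48) + 26)*Y(8) + v(7, -12) = ((-21 + 48) + 26)*8 + (-3 + (2/7)*7/(-12)) = (27 + 26)*8 + (-3 + (2/7)*7*(-1/12)) = 53*8 + (-3 - ⅙) = 424 - 19/6 = 2525/6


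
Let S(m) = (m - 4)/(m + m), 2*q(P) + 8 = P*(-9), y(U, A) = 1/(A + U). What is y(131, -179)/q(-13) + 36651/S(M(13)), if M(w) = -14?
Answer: 49715045/872 ≈ 57013.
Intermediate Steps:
q(P) = -4 - 9*P/2 (q(P) = -4 + (P*(-9))/2 = -4 + (-9*P)/2 = -4 - 9*P/2)
S(m) = (-4 + m)/(2*m) (S(m) = (-4 + m)/((2*m)) = (-4 + m)*(1/(2*m)) = (-4 + m)/(2*m))
y(131, -179)/q(-13) + 36651/S(M(13)) = 1/((-179 + 131)*(-4 - 9/2*(-13))) + 36651/(((½)*(-4 - 14)/(-14))) = 1/((-48)*(-4 + 117/2)) + 36651/(((½)*(-1/14)*(-18))) = -1/(48*109/2) + 36651/(9/14) = -1/48*2/109 + 36651*(14/9) = -1/2616 + 171038/3 = 49715045/872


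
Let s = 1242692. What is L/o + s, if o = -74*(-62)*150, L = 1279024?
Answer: 106902739178/86025 ≈ 1.2427e+6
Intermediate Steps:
o = 688200 (o = 4588*150 = 688200)
L/o + s = 1279024/688200 + 1242692 = 1279024*(1/688200) + 1242692 = 159878/86025 + 1242692 = 106902739178/86025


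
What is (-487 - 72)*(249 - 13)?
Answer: -131924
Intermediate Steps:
(-487 - 72)*(249 - 13) = -559*236 = -131924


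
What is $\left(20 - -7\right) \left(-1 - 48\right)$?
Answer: $-1323$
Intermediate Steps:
$\left(20 - -7\right) \left(-1 - 48\right) = \left(20 + 7\right) \left(-49\right) = 27 \left(-49\right) = -1323$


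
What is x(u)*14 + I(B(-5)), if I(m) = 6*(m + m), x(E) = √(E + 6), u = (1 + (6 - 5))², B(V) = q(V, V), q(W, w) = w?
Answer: -60 + 14*√10 ≈ -15.728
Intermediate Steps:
B(V) = V
u = 4 (u = (1 + 1)² = 2² = 4)
x(E) = √(6 + E)
I(m) = 12*m (I(m) = 6*(2*m) = 12*m)
x(u)*14 + I(B(-5)) = √(6 + 4)*14 + 12*(-5) = √10*14 - 60 = 14*√10 - 60 = -60 + 14*√10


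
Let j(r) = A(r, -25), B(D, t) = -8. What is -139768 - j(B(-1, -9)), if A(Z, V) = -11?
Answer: -139757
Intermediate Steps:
j(r) = -11
-139768 - j(B(-1, -9)) = -139768 - 1*(-11) = -139768 + 11 = -139757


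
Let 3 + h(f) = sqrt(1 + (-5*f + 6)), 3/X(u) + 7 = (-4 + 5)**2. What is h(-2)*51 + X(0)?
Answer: -307/2 + 51*sqrt(17) ≈ 56.778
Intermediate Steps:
X(u) = -1/2 (X(u) = 3/(-7 + (-4 + 5)**2) = 3/(-7 + 1**2) = 3/(-7 + 1) = 3/(-6) = 3*(-1/6) = -1/2)
h(f) = -3 + sqrt(7 - 5*f) (h(f) = -3 + sqrt(1 + (-5*f + 6)) = -3 + sqrt(1 + (6 - 5*f)) = -3 + sqrt(7 - 5*f))
h(-2)*51 + X(0) = (-3 + sqrt(7 - 5*(-2)))*51 - 1/2 = (-3 + sqrt(7 + 10))*51 - 1/2 = (-3 + sqrt(17))*51 - 1/2 = (-153 + 51*sqrt(17)) - 1/2 = -307/2 + 51*sqrt(17)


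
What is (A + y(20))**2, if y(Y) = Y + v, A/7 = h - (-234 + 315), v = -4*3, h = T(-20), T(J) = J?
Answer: 488601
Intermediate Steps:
h = -20
v = -12
A = -707 (A = 7*(-20 - (-234 + 315)) = 7*(-20 - 1*81) = 7*(-20 - 81) = 7*(-101) = -707)
y(Y) = -12 + Y (y(Y) = Y - 12 = -12 + Y)
(A + y(20))**2 = (-707 + (-12 + 20))**2 = (-707 + 8)**2 = (-699)**2 = 488601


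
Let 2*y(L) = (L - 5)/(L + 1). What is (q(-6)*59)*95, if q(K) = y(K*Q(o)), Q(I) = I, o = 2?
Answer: 95285/22 ≈ 4331.1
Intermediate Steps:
y(L) = (-5 + L)/(2*(1 + L)) (y(L) = ((L - 5)/(L + 1))/2 = ((-5 + L)/(1 + L))/2 = (-5 + L)/(2*(1 + L)))
q(K) = (-5 + 2*K)/(2*(1 + 2*K)) (q(K) = (-5 + K*2)/(2*(1 + K*2)) = (-5 + 2*K)/(2*(1 + 2*K)))
(q(-6)*59)*95 = (((-5 + 2*(-6))/(2*(1 + 2*(-6))))*59)*95 = (((-5 - 12)/(2*(1 - 12)))*59)*95 = (((1/2)*(-17)/(-11))*59)*95 = (((1/2)*(-1/11)*(-17))*59)*95 = ((17/22)*59)*95 = (1003/22)*95 = 95285/22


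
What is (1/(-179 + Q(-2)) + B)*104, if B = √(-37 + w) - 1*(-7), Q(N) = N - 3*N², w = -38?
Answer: 140400/193 + 520*I*√3 ≈ 727.46 + 900.67*I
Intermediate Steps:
B = 7 + 5*I*√3 (B = √(-37 - 38) - 1*(-7) = √(-75) + 7 = 5*I*√3 + 7 = 7 + 5*I*√3 ≈ 7.0 + 8.6602*I)
(1/(-179 + Q(-2)) + B)*104 = (1/(-179 - 2*(1 - 3*(-2))) + (7 + 5*I*√3))*104 = (1/(-179 - 2*(1 + 6)) + (7 + 5*I*√3))*104 = (1/(-179 - 2*7) + (7 + 5*I*√3))*104 = (1/(-179 - 14) + (7 + 5*I*√3))*104 = (1/(-193) + (7 + 5*I*√3))*104 = (-1/193 + (7 + 5*I*√3))*104 = (1350/193 + 5*I*√3)*104 = 140400/193 + 520*I*√3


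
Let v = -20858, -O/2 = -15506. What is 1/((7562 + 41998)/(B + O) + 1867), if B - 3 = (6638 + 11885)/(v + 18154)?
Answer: 27948679/52224853773 ≈ 0.00053516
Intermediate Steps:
O = 31012 (O = -2*(-15506) = 31012)
B = -10411/2704 (B = 3 + (6638 + 11885)/(-20858 + 18154) = 3 + 18523/(-2704) = 3 + 18523*(-1/2704) = 3 - 18523/2704 = -10411/2704 ≈ -3.8502)
1/((7562 + 41998)/(B + O) + 1867) = 1/((7562 + 41998)/(-10411/2704 + 31012) + 1867) = 1/(49560/(83846037/2704) + 1867) = 1/(49560*(2704/83846037) + 1867) = 1/(44670080/27948679 + 1867) = 1/(52224853773/27948679) = 27948679/52224853773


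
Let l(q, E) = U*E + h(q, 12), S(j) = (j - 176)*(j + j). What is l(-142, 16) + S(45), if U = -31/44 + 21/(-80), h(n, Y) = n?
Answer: -657111/55 ≈ -11947.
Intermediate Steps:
U = -851/880 (U = -31*1/44 + 21*(-1/80) = -31/44 - 21/80 = -851/880 ≈ -0.96705)
S(j) = 2*j*(-176 + j) (S(j) = (-176 + j)*(2*j) = 2*j*(-176 + j))
l(q, E) = q - 851*E/880 (l(q, E) = -851*E/880 + q = q - 851*E/880)
l(-142, 16) + S(45) = (-142 - 851/880*16) + 2*45*(-176 + 45) = (-142 - 851/55) + 2*45*(-131) = -8661/55 - 11790 = -657111/55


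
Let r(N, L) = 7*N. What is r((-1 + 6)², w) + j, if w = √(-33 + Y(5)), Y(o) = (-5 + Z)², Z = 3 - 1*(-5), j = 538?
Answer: 713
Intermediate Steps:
Z = 8 (Z = 3 + 5 = 8)
Y(o) = 9 (Y(o) = (-5 + 8)² = 3² = 9)
w = 2*I*√6 (w = √(-33 + 9) = √(-24) = 2*I*√6 ≈ 4.899*I)
r((-1 + 6)², w) + j = 7*(-1 + 6)² + 538 = 7*5² + 538 = 7*25 + 538 = 175 + 538 = 713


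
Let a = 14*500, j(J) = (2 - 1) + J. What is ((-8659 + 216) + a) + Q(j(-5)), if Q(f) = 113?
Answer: -1330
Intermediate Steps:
j(J) = 1 + J
a = 7000
((-8659 + 216) + a) + Q(j(-5)) = ((-8659 + 216) + 7000) + 113 = (-8443 + 7000) + 113 = -1443 + 113 = -1330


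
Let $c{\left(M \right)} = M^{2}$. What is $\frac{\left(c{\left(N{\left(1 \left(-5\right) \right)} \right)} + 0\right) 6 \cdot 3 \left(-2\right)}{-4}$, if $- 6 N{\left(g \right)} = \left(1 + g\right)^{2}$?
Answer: $64$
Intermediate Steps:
$N{\left(g \right)} = - \frac{\left(1 + g\right)^{2}}{6}$
$\frac{\left(c{\left(N{\left(1 \left(-5\right) \right)} \right)} + 0\right) 6 \cdot 3 \left(-2\right)}{-4} = \frac{\left(\left(- \frac{\left(1 + 1 \left(-5\right)\right)^{2}}{6}\right)^{2} + 0\right) 6 \cdot 3 \left(-2\right)}{-4} = - \frac{\left(\left(- \frac{\left(1 - 5\right)^{2}}{6}\right)^{2} + 0\right) 18 \left(-2\right)}{4} = - \frac{\left(\left(- \frac{\left(-4\right)^{2}}{6}\right)^{2} + 0\right) \left(-36\right)}{4} = - \frac{\left(\left(\left(- \frac{1}{6}\right) 16\right)^{2} + 0\right) \left(-36\right)}{4} = - \frac{\left(\left(- \frac{8}{3}\right)^{2} + 0\right) \left(-36\right)}{4} = - \frac{\left(\frac{64}{9} + 0\right) \left(-36\right)}{4} = - \frac{\frac{64}{9} \left(-36\right)}{4} = \left(- \frac{1}{4}\right) \left(-256\right) = 64$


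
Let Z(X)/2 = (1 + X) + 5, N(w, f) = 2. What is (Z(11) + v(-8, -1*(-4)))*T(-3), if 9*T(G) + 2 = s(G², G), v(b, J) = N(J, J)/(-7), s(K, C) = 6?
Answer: 944/63 ≈ 14.984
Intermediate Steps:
Z(X) = 12 + 2*X (Z(X) = 2*((1 + X) + 5) = 2*(6 + X) = 12 + 2*X)
v(b, J) = -2/7 (v(b, J) = 2/(-7) = 2*(-⅐) = -2/7)
T(G) = 4/9 (T(G) = -2/9 + (⅑)*6 = -2/9 + ⅔ = 4/9)
(Z(11) + v(-8, -1*(-4)))*T(-3) = ((12 + 2*11) - 2/7)*(4/9) = ((12 + 22) - 2/7)*(4/9) = (34 - 2/7)*(4/9) = (236/7)*(4/9) = 944/63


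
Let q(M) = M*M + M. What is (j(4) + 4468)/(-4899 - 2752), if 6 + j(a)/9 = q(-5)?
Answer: -4594/7651 ≈ -0.60044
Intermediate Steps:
q(M) = M + M**2 (q(M) = M**2 + M = M + M**2)
j(a) = 126 (j(a) = -54 + 9*(-5*(1 - 5)) = -54 + 9*(-5*(-4)) = -54 + 9*20 = -54 + 180 = 126)
(j(4) + 4468)/(-4899 - 2752) = (126 + 4468)/(-4899 - 2752) = 4594/(-7651) = 4594*(-1/7651) = -4594/7651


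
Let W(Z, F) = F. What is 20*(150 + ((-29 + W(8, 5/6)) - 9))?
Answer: 6770/3 ≈ 2256.7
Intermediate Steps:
20*(150 + ((-29 + W(8, 5/6)) - 9)) = 20*(150 + ((-29 + 5/6) - 9)) = 20*(150 + ((-29 + 5*(⅙)) - 9)) = 20*(150 + ((-29 + ⅚) - 9)) = 20*(150 + (-169/6 - 9)) = 20*(150 - 223/6) = 20*(677/6) = 6770/3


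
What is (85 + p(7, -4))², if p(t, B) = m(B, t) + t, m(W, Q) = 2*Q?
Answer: 11236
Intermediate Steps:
p(t, B) = 3*t (p(t, B) = 2*t + t = 3*t)
(85 + p(7, -4))² = (85 + 3*7)² = (85 + 21)² = 106² = 11236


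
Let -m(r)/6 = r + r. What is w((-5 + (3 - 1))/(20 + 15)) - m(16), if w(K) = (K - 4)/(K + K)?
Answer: 1295/6 ≈ 215.83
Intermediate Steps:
m(r) = -12*r (m(r) = -6*(r + r) = -12*r)
w(K) = (-4 + K)/(2*K) (w(K) = (-4 + K)/((2*K)) = (-4 + K)*(1/(2*K)) = (-4 + K)/(2*K))
w((-5 + (3 - 1))/(20 + 15)) - m(16) = (-4 + (-5 + (3 - 1))/(20 + 15))/(2*(((-5 + (3 - 1))/(20 + 15)))) - (-12)*16 = (-4 + (-5 + 2)/35)/(2*(((-5 + 2)/35))) - 1*(-192) = (-4 - 3*1/35)/(2*((-3*1/35))) + 192 = (-4 - 3/35)/(2*(-3/35)) + 192 = (½)*(-35/3)*(-143/35) + 192 = 143/6 + 192 = 1295/6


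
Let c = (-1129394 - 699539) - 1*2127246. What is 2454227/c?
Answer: -2454227/3956179 ≈ -0.62035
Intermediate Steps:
c = -3956179 (c = -1828933 - 2127246 = -3956179)
2454227/c = 2454227/(-3956179) = 2454227*(-1/3956179) = -2454227/3956179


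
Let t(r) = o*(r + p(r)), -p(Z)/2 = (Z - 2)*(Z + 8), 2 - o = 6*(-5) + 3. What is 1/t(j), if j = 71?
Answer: -1/314099 ≈ -3.1837e-6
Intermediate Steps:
o = 29 (o = 2 - (6*(-5) + 3) = 2 - (-30 + 3) = 2 - 1*(-27) = 2 + 27 = 29)
p(Z) = -2*(-2 + Z)*(8 + Z) (p(Z) = -2*(Z - 2)*(Z + 8) = -2*(-2 + Z)*(8 + Z))
t(r) = 928 - 319*r - 58*r² (t(r) = 29*(r + (32 - 12*r - 2*r²)) = 29*(32 - 11*r - 2*r²) = 928 - 319*r - 58*r²)
1/t(j) = 1/(928 - 319*71 - 58*71²) = 1/(928 - 22649 - 58*5041) = 1/(928 - 22649 - 292378) = 1/(-314099) = -1/314099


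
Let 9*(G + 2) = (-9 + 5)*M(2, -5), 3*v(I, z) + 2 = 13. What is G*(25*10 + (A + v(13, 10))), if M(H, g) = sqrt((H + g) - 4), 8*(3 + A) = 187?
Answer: -6577/12 - 6577*I*sqrt(7)/54 ≈ -548.08 - 322.24*I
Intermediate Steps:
v(I, z) = 11/3 (v(I, z) = -2/3 + (1/3)*13 = -2/3 + 13/3 = 11/3)
A = 163/8 (A = -3 + (1/8)*187 = -3 + 187/8 = 163/8 ≈ 20.375)
M(H, g) = sqrt(-4 + H + g)
G = -2 - 4*I*sqrt(7)/9 (G = -2 + ((-9 + 5)*sqrt(-4 + 2 - 5))/9 = -2 + (-4*I*sqrt(7))/9 = -2 - 4*I*sqrt(7)/9 ≈ -2.0 - 1.1759*I)
G*(25*10 + (A + v(13, 10))) = (-2 - 4*I*sqrt(7)/9)*(25*10 + (163/8 + 11/3)) = (-2 - 4*I*sqrt(7)/9)*(250 + 577/24) = (-2 - 4*I*sqrt(7)/9)*(6577/24) = -6577/12 - 6577*I*sqrt(7)/54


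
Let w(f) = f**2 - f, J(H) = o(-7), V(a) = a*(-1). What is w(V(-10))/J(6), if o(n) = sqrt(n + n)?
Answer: -45*I*sqrt(14)/7 ≈ -24.054*I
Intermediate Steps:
V(a) = -a
o(n) = sqrt(2)*sqrt(n) (o(n) = sqrt(2*n) = sqrt(2)*sqrt(n))
J(H) = I*sqrt(14) (J(H) = sqrt(2)*sqrt(-7) = sqrt(2)*(I*sqrt(7)) = I*sqrt(14))
w(V(-10))/J(6) = ((-1*(-10))*(-1 - 1*(-10)))/((I*sqrt(14))) = (10*(-1 + 10))*(-I*sqrt(14)/14) = (10*9)*(-I*sqrt(14)/14) = 90*(-I*sqrt(14)/14) = -45*I*sqrt(14)/7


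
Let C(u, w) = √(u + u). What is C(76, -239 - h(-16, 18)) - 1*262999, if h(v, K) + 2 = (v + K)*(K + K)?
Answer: -262999 + 2*√38 ≈ -2.6299e+5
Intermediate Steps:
h(v, K) = -2 + 2*K*(K + v) (h(v, K) = -2 + (v + K)*(K + K) = -2 + (K + v)*(2*K) = -2 + 2*K*(K + v))
C(u, w) = √2*√u (C(u, w) = √(2*u) = √2*√u)
C(76, -239 - h(-16, 18)) - 1*262999 = √2*√76 - 1*262999 = √2*(2*√19) - 262999 = 2*√38 - 262999 = -262999 + 2*√38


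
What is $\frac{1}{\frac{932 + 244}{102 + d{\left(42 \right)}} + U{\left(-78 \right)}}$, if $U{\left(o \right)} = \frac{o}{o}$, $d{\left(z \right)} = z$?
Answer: $\frac{6}{55} \approx 0.10909$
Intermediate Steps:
$U{\left(o \right)} = 1$
$\frac{1}{\frac{932 + 244}{102 + d{\left(42 \right)}} + U{\left(-78 \right)}} = \frac{1}{\frac{932 + 244}{102 + 42} + 1} = \frac{1}{\frac{1176}{144} + 1} = \frac{1}{1176 \cdot \frac{1}{144} + 1} = \frac{1}{\frac{49}{6} + 1} = \frac{1}{\frac{55}{6}} = \frac{6}{55}$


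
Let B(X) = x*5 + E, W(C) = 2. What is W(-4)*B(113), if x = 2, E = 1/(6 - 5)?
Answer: 22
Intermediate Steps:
E = 1 (E = 1/1 = 1)
B(X) = 11 (B(X) = 2*5 + 1 = 10 + 1 = 11)
W(-4)*B(113) = 2*11 = 22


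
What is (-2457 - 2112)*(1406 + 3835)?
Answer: -23946129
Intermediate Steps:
(-2457 - 2112)*(1406 + 3835) = -4569*5241 = -23946129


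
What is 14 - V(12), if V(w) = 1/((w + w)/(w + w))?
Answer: 13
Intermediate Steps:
V(w) = 1 (V(w) = 1/((2*w)/((2*w))) = 1/((2*w)*(1/(2*w))) = 1/1 = 1)
14 - V(12) = 14 - 1*1 = 14 - 1 = 13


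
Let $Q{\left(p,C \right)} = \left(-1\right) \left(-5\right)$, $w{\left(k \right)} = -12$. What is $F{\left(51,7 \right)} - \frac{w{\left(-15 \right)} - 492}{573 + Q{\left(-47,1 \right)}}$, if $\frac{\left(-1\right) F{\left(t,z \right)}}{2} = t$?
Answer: $- \frac{29226}{289} \approx -101.13$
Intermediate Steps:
$Q{\left(p,C \right)} = 5$
$F{\left(t,z \right)} = - 2 t$
$F{\left(51,7 \right)} - \frac{w{\left(-15 \right)} - 492}{573 + Q{\left(-47,1 \right)}} = \left(-2\right) 51 - \frac{-12 - 492}{573 + 5} = -102 - - \frac{504}{578} = -102 - \left(-504\right) \frac{1}{578} = -102 - - \frac{252}{289} = -102 + \frac{252}{289} = - \frac{29226}{289}$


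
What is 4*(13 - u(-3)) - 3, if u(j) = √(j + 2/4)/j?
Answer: 49 + 2*I*√10/3 ≈ 49.0 + 2.1082*I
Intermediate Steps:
u(j) = √(½ + j)/j (u(j) = √(j + 2*(¼))/j = √(j + ½)/j = √(½ + j)/j)
4*(13 - u(-3)) - 3 = 4*(13 - √(2 + 4*(-3))/(2*(-3))) - 3 = 4*(13 - (-1)*√(2 - 12)/(2*3)) - 3 = 4*(13 - (-1)*√(-10)/(2*3)) - 3 = 4*(13 - (-1)*I*√10/(2*3)) - 3 = 4*(13 - (-1)*I*√10/6) - 3 = 4*(13 + I*√10/6) - 3 = (52 + 2*I*√10/3) - 3 = 49 + 2*I*√10/3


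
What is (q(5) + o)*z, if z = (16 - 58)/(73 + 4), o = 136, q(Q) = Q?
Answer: -846/11 ≈ -76.909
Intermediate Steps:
z = -6/11 (z = -42/77 = -42*1/77 = -6/11 ≈ -0.54545)
(q(5) + o)*z = (5 + 136)*(-6/11) = 141*(-6/11) = -846/11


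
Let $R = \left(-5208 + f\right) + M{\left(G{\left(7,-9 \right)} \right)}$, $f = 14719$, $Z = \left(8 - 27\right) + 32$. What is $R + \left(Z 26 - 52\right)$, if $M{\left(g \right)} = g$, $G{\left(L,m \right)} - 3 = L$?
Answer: $9807$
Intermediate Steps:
$G{\left(L,m \right)} = 3 + L$
$Z = 13$ ($Z = -19 + 32 = 13$)
$R = 9521$ ($R = \left(-5208 + 14719\right) + \left(3 + 7\right) = 9511 + 10 = 9521$)
$R + \left(Z 26 - 52\right) = 9521 + \left(13 \cdot 26 - 52\right) = 9521 + \left(338 - 52\right) = 9521 + 286 = 9807$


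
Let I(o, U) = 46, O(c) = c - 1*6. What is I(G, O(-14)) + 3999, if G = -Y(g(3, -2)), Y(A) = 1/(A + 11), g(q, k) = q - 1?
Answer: 4045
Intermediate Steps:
O(c) = -6 + c (O(c) = c - 6 = -6 + c)
g(q, k) = -1 + q
Y(A) = 1/(11 + A)
G = -1/13 (G = -1/(11 + (-1 + 3)) = -1/(11 + 2) = -1/13 ≈ -0.076923)
I(G, O(-14)) + 3999 = 46 + 3999 = 4045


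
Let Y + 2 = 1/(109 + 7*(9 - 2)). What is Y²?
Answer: 99225/24964 ≈ 3.9747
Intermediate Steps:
Y = -315/158 (Y = -2 + 1/(109 + 7*(9 - 2)) = -2 + 1/(109 + 7*7) = -2 + 1/(109 + 49) = -2 + 1/158 = -315/158 ≈ -1.9937)
Y² = (-315/158)² = 99225/24964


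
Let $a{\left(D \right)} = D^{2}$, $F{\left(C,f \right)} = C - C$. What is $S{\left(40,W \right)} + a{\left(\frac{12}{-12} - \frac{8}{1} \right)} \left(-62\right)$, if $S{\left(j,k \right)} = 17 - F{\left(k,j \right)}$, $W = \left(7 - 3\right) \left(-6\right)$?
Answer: $-5005$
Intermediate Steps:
$F{\left(C,f \right)} = 0$
$W = -24$ ($W = 4 \left(-6\right) = -24$)
$S{\left(j,k \right)} = 17$ ($S{\left(j,k \right)} = 17 - 0 = 17 + 0 = 17$)
$S{\left(40,W \right)} + a{\left(\frac{12}{-12} - \frac{8}{1} \right)} \left(-62\right) = 17 + \left(\frac{12}{-12} - \frac{8}{1}\right)^{2} \left(-62\right) = 17 + \left(12 \left(- \frac{1}{12}\right) - 8\right)^{2} \left(-62\right) = 17 + \left(-1 - 8\right)^{2} \left(-62\right) = 17 + \left(-9\right)^{2} \left(-62\right) = 17 + 81 \left(-62\right) = 17 - 5022 = -5005$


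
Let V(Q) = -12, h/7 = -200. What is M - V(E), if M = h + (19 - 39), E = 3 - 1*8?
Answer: -1408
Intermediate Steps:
h = -1400 (h = 7*(-200) = -1400)
E = -5 (E = 3 - 8 = -5)
M = -1420 (M = -1400 + (19 - 39) = -1400 - 20 = -1420)
M - V(E) = -1420 - 1*(-12) = -1420 + 12 = -1408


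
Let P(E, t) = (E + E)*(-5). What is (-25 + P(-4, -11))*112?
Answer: 1680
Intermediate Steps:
P(E, t) = -10*E (P(E, t) = (2*E)*(-5) = -10*E)
(-25 + P(-4, -11))*112 = (-25 - 10*(-4))*112 = (-25 + 40)*112 = 15*112 = 1680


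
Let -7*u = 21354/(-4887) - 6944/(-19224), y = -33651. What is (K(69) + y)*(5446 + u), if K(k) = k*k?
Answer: -17743425275080/112763 ≈ -1.5735e+8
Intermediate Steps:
u = 1743398/3044601 (u = -(21354/(-4887) - 6944/(-19224))/7 = -(21354*(-1/4887) - 6944*(-1/19224))/7 = -(-7118/1629 + 868/2403)/7 = -1/7*(-1743398/434943) = 1743398/3044601 ≈ 0.57262)
K(k) = k**2
(K(69) + y)*(5446 + u) = (69**2 - 33651)*(5446 + 1743398/3044601) = (4761 - 33651)*(16582640444/3044601) = -28890*16582640444/3044601 = -17743425275080/112763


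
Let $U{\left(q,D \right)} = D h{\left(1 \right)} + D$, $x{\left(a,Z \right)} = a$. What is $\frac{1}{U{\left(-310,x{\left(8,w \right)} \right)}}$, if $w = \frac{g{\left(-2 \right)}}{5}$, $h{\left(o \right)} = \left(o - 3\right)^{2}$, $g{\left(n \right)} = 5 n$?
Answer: $\frac{1}{40} \approx 0.025$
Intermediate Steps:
$h{\left(o \right)} = \left(-3 + o\right)^{2}$
$w = -2$ ($w = \frac{5 \left(-2\right)}{5} = \left(-10\right) \frac{1}{5} = -2$)
$U{\left(q,D \right)} = 5 D$ ($U{\left(q,D \right)} = D \left(-3 + 1\right)^{2} + D = D \left(-2\right)^{2} + D = D 4 + D = 4 D + D = 5 D$)
$\frac{1}{U{\left(-310,x{\left(8,w \right)} \right)}} = \frac{1}{5 \cdot 8} = \frac{1}{40}$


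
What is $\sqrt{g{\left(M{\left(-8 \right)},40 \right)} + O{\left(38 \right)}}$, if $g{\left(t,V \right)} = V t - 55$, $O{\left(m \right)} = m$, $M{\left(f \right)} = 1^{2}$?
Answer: $\sqrt{23} \approx 4.7958$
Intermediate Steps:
$M{\left(f \right)} = 1$
$g{\left(t,V \right)} = -55 + V t$
$\sqrt{g{\left(M{\left(-8 \right)},40 \right)} + O{\left(38 \right)}} = \sqrt{\left(-55 + 40 \cdot 1\right) + 38} = \sqrt{\left(-55 + 40\right) + 38} = \sqrt{-15 + 38} = \sqrt{23}$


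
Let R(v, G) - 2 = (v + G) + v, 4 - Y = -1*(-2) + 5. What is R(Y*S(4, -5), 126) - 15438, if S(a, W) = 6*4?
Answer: -15454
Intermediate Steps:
S(a, W) = 24
Y = -3 (Y = 4 - (-1*(-2) + 5) = 4 - (2 + 5) = 4 - 1*7 = 4 - 7 = -3)
R(v, G) = 2 + G + 2*v (R(v, G) = 2 + ((v + G) + v) = 2 + ((G + v) + v) = 2 + (G + 2*v) = 2 + G + 2*v)
R(Y*S(4, -5), 126) - 15438 = (2 + 126 + 2*(-3*24)) - 15438 = (2 + 126 + 2*(-72)) - 15438 = (2 + 126 - 144) - 15438 = -16 - 15438 = -15454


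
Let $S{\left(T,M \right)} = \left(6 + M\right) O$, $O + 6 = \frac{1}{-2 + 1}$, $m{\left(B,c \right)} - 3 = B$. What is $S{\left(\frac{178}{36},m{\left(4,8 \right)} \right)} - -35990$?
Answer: $35899$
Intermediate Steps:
$m{\left(B,c \right)} = 3 + B$
$O = -7$ ($O = -6 + \frac{1}{-2 + 1} = -6 + \frac{1}{-1} = -6 - 1 = -7$)
$S{\left(T,M \right)} = -42 - 7 M$ ($S{\left(T,M \right)} = \left(6 + M\right) \left(-7\right) = -42 - 7 M$)
$S{\left(\frac{178}{36},m{\left(4,8 \right)} \right)} - -35990 = \left(-42 - 7 \left(3 + 4\right)\right) - -35990 = \left(-42 - 49\right) + 35990 = -91 + 35990 = 35899$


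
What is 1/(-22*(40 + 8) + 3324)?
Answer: 1/2268 ≈ 0.00044092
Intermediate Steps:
1/(-22*(40 + 8) + 3324) = 1/(-22*48 + 3324) = 1/(-1056 + 3324) = 1/2268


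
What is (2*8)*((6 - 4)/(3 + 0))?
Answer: 32/3 ≈ 10.667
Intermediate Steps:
(2*8)*((6 - 4)/(3 + 0)) = 16*(2/3) = 16*(2*(⅓)) = 16*(⅔) = 32/3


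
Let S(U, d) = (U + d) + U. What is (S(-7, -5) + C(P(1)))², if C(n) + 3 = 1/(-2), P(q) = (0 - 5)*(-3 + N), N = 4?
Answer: 2025/4 ≈ 506.25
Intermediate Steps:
P(q) = -5 (P(q) = (0 - 5)*(-3 + 4) = -5*1 = -5)
C(n) = -7/2 (C(n) = -3 + 1/(-2) = -3 - ½ = -7/2)
S(U, d) = d + 2*U
(S(-7, -5) + C(P(1)))² = ((-5 + 2*(-7)) - 7/2)² = ((-5 - 14) - 7/2)² = (-19 - 7/2)² = (-45/2)² = 2025/4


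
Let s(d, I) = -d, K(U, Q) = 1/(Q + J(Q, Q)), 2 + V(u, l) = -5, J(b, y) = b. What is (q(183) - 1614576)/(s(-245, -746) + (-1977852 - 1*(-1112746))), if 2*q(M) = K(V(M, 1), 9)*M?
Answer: 1019729/546228 ≈ 1.8669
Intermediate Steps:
V(u, l) = -7 (V(u, l) = -2 - 5 = -7)
K(U, Q) = 1/(2*Q) (K(U, Q) = 1/(Q + Q) = 1/(2*Q))
q(M) = M/36 (q(M) = (((1/2)/9)*M)/2 = (((1/2)*(1/9))*M)/2 = (M/18)/2 = M/36)
(q(183) - 1614576)/(s(-245, -746) + (-1977852 - 1*(-1112746))) = ((1/36)*183 - 1614576)/(-1*(-245) + (-1977852 - 1*(-1112746))) = (61/12 - 1614576)/(245 + (-1977852 + 1112746)) = -19374851/(12*(245 - 865106)) = -19374851/12/(-864861) = -19374851/12*(-1/864861) = 1019729/546228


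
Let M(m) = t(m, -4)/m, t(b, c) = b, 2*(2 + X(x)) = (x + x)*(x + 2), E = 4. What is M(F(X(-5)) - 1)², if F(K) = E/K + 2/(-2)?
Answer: 1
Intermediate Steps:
X(x) = -2 + x*(2 + x) (X(x) = -2 + ((x + x)*(x + 2))/2 = -2 + ((2*x)*(2 + x))/2 = -2 + (2*x*(2 + x))/2 = -2 + x*(2 + x))
F(K) = -1 + 4/K (F(K) = 4/K + 2/(-2) = 4/K + 2*(-½) = 4/K - 1 = -1 + 4/K)
M(m) = 1 (M(m) = m/m = 1)
M(F(X(-5)) - 1)² = 1² = 1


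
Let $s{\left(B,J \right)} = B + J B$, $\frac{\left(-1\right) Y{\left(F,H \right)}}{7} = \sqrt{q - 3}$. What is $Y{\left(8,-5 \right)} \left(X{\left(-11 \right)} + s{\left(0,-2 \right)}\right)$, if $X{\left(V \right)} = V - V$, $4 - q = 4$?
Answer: $0$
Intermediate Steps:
$q = 0$ ($q = 4 - 4 = 0$)
$Y{\left(F,H \right)} = - 7 i \sqrt{3}$ ($Y{\left(F,H \right)} = - 7 \sqrt{0 - 3} = - 7 \sqrt{-3} = - 7 i \sqrt{3}$)
$s{\left(B,J \right)} = B + B J$
$X{\left(V \right)} = 0$
$Y{\left(8,-5 \right)} \left(X{\left(-11 \right)} + s{\left(0,-2 \right)}\right) = - 7 i \sqrt{3} \left(0 + 0 \left(1 - 2\right)\right) = - 7 i \sqrt{3} \left(0 + 0 \left(-1\right)\right) = - 7 i \sqrt{3} \left(0 + 0\right) = - 7 i \sqrt{3} \cdot 0 = 0$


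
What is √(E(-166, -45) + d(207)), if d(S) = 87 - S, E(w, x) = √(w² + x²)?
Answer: √(-120 + √29581) ≈ 7.2105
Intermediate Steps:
√(E(-166, -45) + d(207)) = √(√((-166)² + (-45)²) + (87 - 1*207)) = √(√(27556 + 2025) + (87 - 207)) = √(√29581 - 120) = √(-120 + √29581)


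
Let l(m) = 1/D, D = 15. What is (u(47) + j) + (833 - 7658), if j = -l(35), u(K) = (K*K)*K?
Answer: 1454969/15 ≈ 96998.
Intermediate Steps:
l(m) = 1/15
u(K) = K³ (u(K) = K²*K = K³)
j = -1/15 (j = -1*1/15 = -1/15 ≈ -0.066667)
(u(47) + j) + (833 - 7658) = (47³ - 1/15) + (833 - 7658) = (103823 - 1/15) - 6825 = 1557344/15 - 6825 = 1454969/15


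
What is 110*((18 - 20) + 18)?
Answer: 1760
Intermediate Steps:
110*((18 - 20) + 18) = 110*(-2 + 18) = 110*16 = 1760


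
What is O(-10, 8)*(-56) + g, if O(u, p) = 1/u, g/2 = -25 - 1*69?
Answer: -912/5 ≈ -182.40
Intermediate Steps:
g = -188 (g = 2*(-25 - 1*69) = 2*(-25 - 69) = 2*(-94) = -188)
O(-10, 8)*(-56) + g = -56/(-10) - 188 = -⅒*(-56) - 188 = 28/5 - 188 = -912/5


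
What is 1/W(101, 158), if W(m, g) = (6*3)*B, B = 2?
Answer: 1/36 ≈ 0.027778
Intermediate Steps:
W(m, g) = 36 (W(m, g) = (6*3)*2 = 18*2 = 36)
1/W(101, 158) = 1/36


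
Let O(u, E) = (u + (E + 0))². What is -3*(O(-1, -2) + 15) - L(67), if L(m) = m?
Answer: -139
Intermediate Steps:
O(u, E) = (E + u)² (O(u, E) = (u + E)² = (E + u)²)
-3*(O(-1, -2) + 15) - L(67) = -3*((-2 - 1)² + 15) - 1*67 = -3*((-3)² + 15) - 67 = -3*(9 + 15) - 67 = -3*24 - 67 = -72 - 67 = -139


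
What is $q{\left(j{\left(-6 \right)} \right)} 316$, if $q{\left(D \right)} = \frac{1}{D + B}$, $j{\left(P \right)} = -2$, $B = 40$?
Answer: $\frac{158}{19} \approx 8.3158$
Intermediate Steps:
$q{\left(D \right)} = \frac{1}{40 + D}$ ($q{\left(D \right)} = \frac{1}{D + 40} = \frac{1}{40 + D}$)
$q{\left(j{\left(-6 \right)} \right)} 316 = \frac{1}{40 - 2} \cdot 316 = \frac{1}{38} \cdot 316 = \frac{158}{19}$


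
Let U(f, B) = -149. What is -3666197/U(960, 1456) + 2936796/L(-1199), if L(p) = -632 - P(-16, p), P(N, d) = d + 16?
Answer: 2457657151/82099 ≈ 29935.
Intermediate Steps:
P(N, d) = 16 + d
L(p) = -648 - p (L(p) = -632 - (16 + p) = -632 + (-16 - p) = -648 - p)
-3666197/U(960, 1456) + 2936796/L(-1199) = -3666197/(-149) + 2936796/(-648 - 1*(-1199)) = -3666197*(-1/149) + 2936796/(-648 + 1199) = 3666197/149 + 2936796/551 = 2457657151/82099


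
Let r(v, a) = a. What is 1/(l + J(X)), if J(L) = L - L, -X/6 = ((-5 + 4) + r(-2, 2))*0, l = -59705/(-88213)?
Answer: 88213/59705 ≈ 1.4775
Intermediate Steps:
l = 59705/88213 (l = -59705*(-1/88213) = 59705/88213 ≈ 0.67683)
X = 0 (X = -6*((-5 + 4) + 2)*0 = -6*(-1 + 2)*0 = -6*0 = 0)
J(L) = 0
1/(l + J(X)) = 1/(59705/88213 + 0) = 1/(59705/88213) = 88213/59705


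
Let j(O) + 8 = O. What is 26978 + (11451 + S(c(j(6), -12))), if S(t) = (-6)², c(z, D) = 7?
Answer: 38465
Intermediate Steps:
j(O) = -8 + O
S(t) = 36
26978 + (11451 + S(c(j(6), -12))) = 26978 + (11451 + 36) = 26978 + 11487 = 38465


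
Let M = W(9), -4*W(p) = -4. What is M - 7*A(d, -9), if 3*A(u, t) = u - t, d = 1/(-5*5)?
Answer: -1493/75 ≈ -19.907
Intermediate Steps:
W(p) = 1 (W(p) = -¼*(-4) = 1)
d = -1/25 (d = 1/(-25) = -1/25 ≈ -0.040000)
A(u, t) = -t/3 + u/3 (A(u, t) = (u - t)/3 = -t/3 + u/3)
M = 1
M - 7*A(d, -9) = 1 - 7*(-⅓*(-9) + (⅓)*(-1/25)) = 1 - 7*(3 - 1/75) = 1 - 7*224/75 = 1 - 1568/75 = -1493/75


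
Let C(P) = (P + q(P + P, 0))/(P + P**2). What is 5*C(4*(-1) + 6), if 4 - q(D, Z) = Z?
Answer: 5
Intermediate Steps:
q(D, Z) = 4 - Z
C(P) = (4 + P)/(P + P**2) (C(P) = (P + (4 - 1*0))/(P + P**2) = (P + (4 + 0))/(P + P**2) = (P + 4)/(P + P**2) = (4 + P)/(P + P**2))
5*C(4*(-1) + 6) = 5*((4 + (4*(-1) + 6))/((4*(-1) + 6)*(1 + (4*(-1) + 6)))) = 5*((4 + (-4 + 6))/((-4 + 6)*(1 + (-4 + 6)))) = 5*((4 + 2)/(2*(1 + 2))) = 5*((1/2)*6/3) = 5*((1/2)*(1/3)*6) = 5*1 = 5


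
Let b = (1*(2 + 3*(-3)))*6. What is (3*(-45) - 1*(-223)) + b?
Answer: 46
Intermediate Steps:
b = -42 (b = (1*(2 - 9))*6 = (1*(-7))*6 = -7*6 = -42)
(3*(-45) - 1*(-223)) + b = (3*(-45) - 1*(-223)) - 42 = (-135 + 223) - 42 = 88 - 42 = 46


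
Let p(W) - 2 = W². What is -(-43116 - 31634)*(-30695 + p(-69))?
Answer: -1938417000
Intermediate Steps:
p(W) = 2 + W²
-(-43116 - 31634)*(-30695 + p(-69)) = -(-43116 - 31634)*(-30695 + (2 + (-69)²)) = -(-74750)*(-30695 + (2 + 4761)) = -(-74750)*(-30695 + 4763) = -(-74750)*(-25932) = -1*1938417000 = -1938417000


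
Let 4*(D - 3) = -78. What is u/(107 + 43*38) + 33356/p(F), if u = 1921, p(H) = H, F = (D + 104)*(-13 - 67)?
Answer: -11156449/3046750 ≈ -3.6618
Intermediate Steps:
D = -33/2 (D = 3 + (¼)*(-78) = 3 - 39/2 = -33/2 ≈ -16.500)
F = -7000 (F = (-33/2 + 104)*(-13 - 67) = (175/2)*(-80) = -7000)
u/(107 + 43*38) + 33356/p(F) = 1921/(107 + 43*38) + 33356/(-7000) = 1921/(107 + 1634) + 33356*(-1/7000) = 1921/1741 - 8339/1750 = -11156449/3046750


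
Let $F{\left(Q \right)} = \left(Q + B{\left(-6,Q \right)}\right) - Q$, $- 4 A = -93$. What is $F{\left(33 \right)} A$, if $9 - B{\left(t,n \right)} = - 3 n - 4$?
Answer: $2604$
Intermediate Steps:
$B{\left(t,n \right)} = 13 + 3 n$ ($B{\left(t,n \right)} = 9 - \left(- 3 n - 4\right) = 9 - \left(-4 - 3 n\right) = 9 + \left(4 + 3 n\right) = 13 + 3 n$)
$A = \frac{93}{4}$ ($A = \left(- \frac{1}{4}\right) \left(-93\right) = \frac{93}{4} \approx 23.25$)
$F{\left(Q \right)} = 13 + 3 Q$ ($F{\left(Q \right)} = \left(Q + \left(13 + 3 Q\right)\right) - Q = \left(13 + 4 Q\right) - Q = 13 + 3 Q$)
$F{\left(33 \right)} A = \left(13 + 3 \cdot 33\right) \frac{93}{4} = \left(13 + 99\right) \frac{93}{4} = 112 \cdot \frac{93}{4} = 2604$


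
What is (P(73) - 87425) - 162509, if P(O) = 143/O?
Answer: -18245039/73 ≈ -2.4993e+5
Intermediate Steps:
(P(73) - 87425) - 162509 = (143/73 - 87425) - 162509 = -6381882/73 - 162509 = -18245039/73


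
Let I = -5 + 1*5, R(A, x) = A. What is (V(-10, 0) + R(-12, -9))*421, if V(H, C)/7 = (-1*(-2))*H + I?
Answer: -63992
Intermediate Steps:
I = 0 (I = -5 + 5 = 0)
V(H, C) = 14*H (V(H, C) = 7*((-1*(-2))*H + 0) = 7*(2*H + 0) = 7*(2*H) = 14*H)
(V(-10, 0) + R(-12, -9))*421 = (14*(-10) - 12)*421 = (-140 - 12)*421 = -152*421 = -63992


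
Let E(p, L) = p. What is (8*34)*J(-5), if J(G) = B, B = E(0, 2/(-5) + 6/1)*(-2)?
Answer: 0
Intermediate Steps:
B = 0 (B = 0*(-2) = 0)
J(G) = 0
(8*34)*J(-5) = (8*34)*0 = 272*0 = 0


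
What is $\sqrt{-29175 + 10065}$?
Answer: $7 i \sqrt{390} \approx 138.24 i$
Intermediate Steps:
$\sqrt{-29175 + 10065} = \sqrt{-19110} = 7 i \sqrt{390}$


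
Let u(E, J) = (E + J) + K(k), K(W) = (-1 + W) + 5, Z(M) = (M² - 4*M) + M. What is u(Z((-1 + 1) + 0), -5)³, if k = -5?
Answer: -216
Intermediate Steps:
Z(M) = M² - 3*M
K(W) = 4 + W
u(E, J) = -1 + E + J (u(E, J) = (E + J) + (4 - 5) = (E + J) - 1 = -1 + E + J)
u(Z((-1 + 1) + 0), -5)³ = (-1 + ((-1 + 1) + 0)*(-3 + ((-1 + 1) + 0)) - 5)³ = (-1 + (0 + 0)*(-3 + (0 + 0)) - 5)³ = (-1 + 0*(-3 + 0) - 5)³ = (-1 + 0*(-3) - 5)³ = (-1 + 0 - 5)³ = (-6)³ = -216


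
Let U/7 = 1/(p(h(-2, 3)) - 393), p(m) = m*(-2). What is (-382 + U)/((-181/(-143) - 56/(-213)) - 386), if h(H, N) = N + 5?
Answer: 4759066455/4789640717 ≈ 0.99362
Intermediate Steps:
h(H, N) = 5 + N
p(m) = -2*m
U = -7/409 (U = 7/(-2*(5 + 3) - 393) = 7/(-2*8 - 393) = 7/(-16 - 393) = 7/(-409) = 7*(-1/409) = -7/409 ≈ -0.017115)
(-382 + U)/((-181/(-143) - 56/(-213)) - 386) = (-382 - 7/409)/((-181/(-143) - 56/(-213)) - 386) = -156245/(409*((-181*(-1/143) - 56*(-1/213)) - 386)) = -156245/(409*((181/143 + 56/213) - 386)) = -156245/(409*(46561/30459 - 386)) = -156245/(409*(-11710613/30459)) = -156245/409*(-30459/11710613) = 4759066455/4789640717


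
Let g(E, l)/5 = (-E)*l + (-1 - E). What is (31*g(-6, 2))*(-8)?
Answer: -21080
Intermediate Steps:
g(E, l) = -5 - 5*E - 5*E*l (g(E, l) = 5*((-E)*l + (-1 - E)) = 5*(-E*l + (-1 - E)) = 5*(-1 - E - E*l) = -5 - 5*E - 5*E*l)
(31*g(-6, 2))*(-8) = (31*(-5 - 5*(-6) - 5*(-6)*2))*(-8) = (31*(-5 + 30 + 60))*(-8) = (31*85)*(-8) = 2635*(-8) = -21080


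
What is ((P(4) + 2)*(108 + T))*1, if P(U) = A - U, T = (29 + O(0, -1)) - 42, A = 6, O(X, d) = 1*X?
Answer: 380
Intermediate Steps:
O(X, d) = X
T = -13 (T = (29 + 0) - 42 = 29 - 42 = -13)
P(U) = 6 - U
((P(4) + 2)*(108 + T))*1 = (((6 - 1*4) + 2)*(108 - 13))*1 = (((6 - 4) + 2)*95)*1 = ((2 + 2)*95)*1 = (4*95)*1 = 380*1 = 380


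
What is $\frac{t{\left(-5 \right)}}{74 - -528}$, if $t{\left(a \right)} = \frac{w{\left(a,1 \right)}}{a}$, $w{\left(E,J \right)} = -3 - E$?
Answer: $- \frac{1}{1505} \approx -0.00066445$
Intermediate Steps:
$t{\left(a \right)} = \frac{-3 - a}{a}$
$\frac{t{\left(-5 \right)}}{74 - -528} = \frac{\frac{1}{-5} \left(-3 - -5\right)}{74 - -528} = \frac{\left(- \frac{1}{5}\right) \left(-3 + 5\right)}{74 + 528} = \frac{\left(- \frac{1}{5}\right) 2}{602} = \left(- \frac{2}{5}\right) \frac{1}{602} = - \frac{1}{1505}$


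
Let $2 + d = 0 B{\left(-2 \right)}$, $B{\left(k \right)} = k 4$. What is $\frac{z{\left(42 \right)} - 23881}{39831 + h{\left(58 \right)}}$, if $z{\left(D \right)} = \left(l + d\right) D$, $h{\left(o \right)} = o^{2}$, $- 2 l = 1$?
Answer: $- \frac{23986}{43195} \approx -0.5553$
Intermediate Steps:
$l = - \frac{1}{2}$ ($l = \left(- \frac{1}{2}\right) 1 = - \frac{1}{2} \approx -0.5$)
$B{\left(k \right)} = 4 k$
$d = -2$ ($d = -2 + 0 \cdot 4 \left(-2\right) = -2 + 0 \left(-8\right) = -2 + 0 = -2$)
$z{\left(D \right)} = - \frac{5 D}{2}$ ($z{\left(D \right)} = \left(- \frac{1}{2} - 2\right) D = - \frac{5 D}{2}$)
$\frac{z{\left(42 \right)} - 23881}{39831 + h{\left(58 \right)}} = \frac{\left(- \frac{5}{2}\right) 42 - 23881}{39831 + 58^{2}} = \frac{-105 - 23881}{39831 + 3364} = - \frac{23986}{43195}$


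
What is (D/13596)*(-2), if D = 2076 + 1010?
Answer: -1543/3399 ≈ -0.45396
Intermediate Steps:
D = 3086
(D/13596)*(-2) = (3086/13596)*(-2) = (3086*(1/13596))*(-2) = (1543/6798)*(-2) = -1543/3399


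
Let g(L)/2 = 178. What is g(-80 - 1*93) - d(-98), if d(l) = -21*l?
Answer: -1702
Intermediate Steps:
g(L) = 356 (g(L) = 2*178 = 356)
g(-80 - 1*93) - d(-98) = 356 - (-21)*(-98) = 356 - 1*2058 = 356 - 2058 = -1702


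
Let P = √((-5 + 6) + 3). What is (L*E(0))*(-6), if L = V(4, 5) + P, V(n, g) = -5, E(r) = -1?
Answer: -18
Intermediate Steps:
P = 2 (P = √(1 + 3) = √4 = 2)
L = -3 (L = -5 + 2 = -3)
(L*E(0))*(-6) = -3*(-1)*(-6) = 3*(-6) = -18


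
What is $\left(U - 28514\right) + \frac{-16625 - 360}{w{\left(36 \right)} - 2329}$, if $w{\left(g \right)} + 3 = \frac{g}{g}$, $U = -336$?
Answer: $- \frac{67232365}{2331} \approx -28843.0$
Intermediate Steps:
$w{\left(g \right)} = -2$ ($w{\left(g \right)} = -3 + \frac{g}{g} = -3 + 1 = -2$)
$\left(U - 28514\right) + \frac{-16625 - 360}{w{\left(36 \right)} - 2329} = \left(-336 - 28514\right) + \frac{-16625 - 360}{-2 - 2329} = -28850 + \frac{-16625 - 360}{-2331} = -28850 - - \frac{16985}{2331} = -28850 + \frac{16985}{2331} = - \frac{67232365}{2331}$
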